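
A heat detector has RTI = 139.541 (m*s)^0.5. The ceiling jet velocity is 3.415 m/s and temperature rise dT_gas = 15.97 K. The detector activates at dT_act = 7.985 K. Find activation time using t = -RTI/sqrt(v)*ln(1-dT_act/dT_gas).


dT_act/dT_gas = 0.5
ln(1 - 0.5) = -0.69315
t = -139.541 / sqrt(3.415) * -0.69315 = 52.340 s

52.340 s


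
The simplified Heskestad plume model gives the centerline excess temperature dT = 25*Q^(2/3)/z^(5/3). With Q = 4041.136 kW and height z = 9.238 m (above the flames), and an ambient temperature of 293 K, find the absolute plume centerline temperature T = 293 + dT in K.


Q^(2/3) = 253.71
z^(5/3) = 40.672
dT = 25 * 253.71 / 40.672 = 155.95 K
T = 293 + 155.95 = 448.95 K

448.95 K


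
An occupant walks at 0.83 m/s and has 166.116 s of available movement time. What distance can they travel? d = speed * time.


d = 0.83 * 166.116 = 137.88 m

137.88 m


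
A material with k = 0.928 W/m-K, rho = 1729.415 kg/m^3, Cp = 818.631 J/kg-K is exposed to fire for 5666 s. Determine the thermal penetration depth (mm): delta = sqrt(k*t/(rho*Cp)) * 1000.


alpha = 0.928 / (1729.415 * 818.631) = 6.5548e-07 m^2/s
alpha * t = 0.0037140
delta = sqrt(0.0037140) * 1000 = 60.942 mm

60.942 mm


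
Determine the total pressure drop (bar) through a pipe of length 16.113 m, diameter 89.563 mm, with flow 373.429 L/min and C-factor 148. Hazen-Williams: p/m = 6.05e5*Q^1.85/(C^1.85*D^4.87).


Q^1.85 = 57357
C^1.85 = 10351
D^4.87 = 3.2127e+09
p/m = 0.0010435 bar/m
p_total = 0.0010435 * 16.113 = 0.016814 bar

0.016814 bar


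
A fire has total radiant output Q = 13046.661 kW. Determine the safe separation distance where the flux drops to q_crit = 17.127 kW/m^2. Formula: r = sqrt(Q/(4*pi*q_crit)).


4*pi*q_crit = 215.22
Q/(4*pi*q_crit) = 60.619
r = sqrt(60.619) = 7.7858 m

7.7858 m


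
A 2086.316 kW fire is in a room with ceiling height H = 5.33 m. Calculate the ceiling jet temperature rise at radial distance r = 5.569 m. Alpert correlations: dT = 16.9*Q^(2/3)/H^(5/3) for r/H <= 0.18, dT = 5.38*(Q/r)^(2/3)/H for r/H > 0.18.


r/H = 5.569 / 5.33 = 1.0448
r/H > 0.18, so dT = 5.38*(Q/r)^(2/3)/H
Q/r = 374.63
(Q/r)^(2/3) = 51.968
dT = 5.38 * 51.968 / 5.33 = 52.455 K

52.455 K


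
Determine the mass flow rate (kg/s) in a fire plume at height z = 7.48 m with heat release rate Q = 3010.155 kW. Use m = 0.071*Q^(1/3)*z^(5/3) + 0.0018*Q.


Q^(1/3) = 14.439
z^(5/3) = 28.609
First term = 0.071 * 14.439 * 28.609 = 29.329
Second term = 0.0018 * 3010.155 = 5.4183
m = 34.747 kg/s

34.747 kg/s


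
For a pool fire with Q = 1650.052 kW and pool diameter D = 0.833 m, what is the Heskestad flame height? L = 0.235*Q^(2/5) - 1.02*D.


Q^(2/5) = 19.364
0.235 * Q^(2/5) = 4.5506
1.02 * D = 0.84966
L = 3.7009 m

3.7009 m


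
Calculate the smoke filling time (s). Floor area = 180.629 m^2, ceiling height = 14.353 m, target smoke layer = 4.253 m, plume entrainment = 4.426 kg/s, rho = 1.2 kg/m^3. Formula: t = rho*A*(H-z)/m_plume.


H - z = 10.1 m
t = 1.2 * 180.629 * 10.1 / 4.426 = 494.63 s

494.63 s


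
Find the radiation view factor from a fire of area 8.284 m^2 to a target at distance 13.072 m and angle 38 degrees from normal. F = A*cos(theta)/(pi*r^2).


cos(38 deg) = 0.78801
pi*r^2 = 536.83
F = 8.284 * 0.78801 / 536.83 = 0.012160

0.012160


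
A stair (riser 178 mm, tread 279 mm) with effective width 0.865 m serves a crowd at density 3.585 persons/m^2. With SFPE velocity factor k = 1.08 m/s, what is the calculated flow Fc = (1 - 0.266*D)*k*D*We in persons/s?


1 - 0.266*D = 1 - 0.266*3.585 = 0.046390
Fs = 0.046390 * 1.08 * 3.585 = 0.17961 persons/(s*m)
Fc = 0.17961 * 0.865 = 0.15537 persons/s

0.15537 persons/s


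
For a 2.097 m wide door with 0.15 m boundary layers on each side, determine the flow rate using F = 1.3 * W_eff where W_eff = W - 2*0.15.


W_eff = 2.097 - 0.30 = 1.797 m
F = 1.3 * 1.797 = 2.3361 persons/s

2.3361 persons/s


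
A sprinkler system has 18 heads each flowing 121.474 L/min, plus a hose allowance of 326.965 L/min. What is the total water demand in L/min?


Sprinkler demand = 18 * 121.474 = 2186.532 L/min
Total = 2186.532 + 326.965 = 2513.497 L/min

2513.497 L/min


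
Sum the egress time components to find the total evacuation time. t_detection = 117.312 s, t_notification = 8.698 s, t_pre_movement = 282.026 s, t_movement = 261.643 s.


Total = 117.312 + 8.698 + 282.026 + 261.643 = 669.679 s

669.679 s


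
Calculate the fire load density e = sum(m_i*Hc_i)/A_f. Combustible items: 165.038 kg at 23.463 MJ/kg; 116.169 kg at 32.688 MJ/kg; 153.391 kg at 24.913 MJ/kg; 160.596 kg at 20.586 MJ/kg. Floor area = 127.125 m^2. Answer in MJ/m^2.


Total energy = 165.038*23.463 + 116.169*32.688 + 153.391*24.913 + 160.596*20.586
= 3872.287 + 3797.332 + 3821.430 + 3306.029
= 14797.08 MJ
e = 14797.08 / 127.125 = 116.40 MJ/m^2

116.40 MJ/m^2


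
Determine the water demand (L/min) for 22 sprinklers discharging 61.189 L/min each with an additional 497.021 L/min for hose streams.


Sprinkler demand = 22 * 61.189 = 1346.158 L/min
Total = 1346.158 + 497.021 = 1843.179 L/min

1843.179 L/min


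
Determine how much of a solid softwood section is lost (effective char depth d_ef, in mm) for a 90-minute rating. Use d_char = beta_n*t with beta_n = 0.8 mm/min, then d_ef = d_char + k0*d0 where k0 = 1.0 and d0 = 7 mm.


d_char = 0.8 * 90 = 72 mm
d_ef = 72 + 1.0*7 = 79 mm

79 mm


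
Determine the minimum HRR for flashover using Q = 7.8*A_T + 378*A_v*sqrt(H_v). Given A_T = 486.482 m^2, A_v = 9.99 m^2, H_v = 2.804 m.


7.8*A_T = 3794.6
sqrt(H_v) = 1.6745
378*A_v*sqrt(H_v) = 6323.3
Q = 3794.6 + 6323.3 = 10118 kW

10118 kW


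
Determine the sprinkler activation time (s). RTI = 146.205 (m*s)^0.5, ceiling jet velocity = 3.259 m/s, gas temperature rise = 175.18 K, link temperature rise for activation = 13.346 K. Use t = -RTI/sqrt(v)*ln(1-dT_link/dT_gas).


dT_link/dT_gas = 0.076184
ln(1 - 0.076184) = -0.079243
t = -146.205 / sqrt(3.259) * -0.079243 = 6.4177 s

6.4177 s


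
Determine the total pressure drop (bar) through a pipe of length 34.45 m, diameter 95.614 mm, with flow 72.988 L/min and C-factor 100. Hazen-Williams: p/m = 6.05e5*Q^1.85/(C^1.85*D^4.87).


Q^1.85 = 2799.1
C^1.85 = 5011.9
D^4.87 = 4.4171e+09
p/m = 7.6495e-05 bar/m
p_total = 7.6495e-05 * 34.45 = 0.0026352 bar

0.0026352 bar


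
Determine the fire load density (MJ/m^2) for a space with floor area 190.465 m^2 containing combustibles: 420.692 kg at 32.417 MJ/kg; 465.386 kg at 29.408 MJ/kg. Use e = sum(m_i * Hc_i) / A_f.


Total energy = 420.692*32.417 + 465.386*29.408
= 13637.57 + 13686.07
= 27323.64 MJ
e = 27323.64 / 190.465 = 143.46 MJ/m^2

143.46 MJ/m^2


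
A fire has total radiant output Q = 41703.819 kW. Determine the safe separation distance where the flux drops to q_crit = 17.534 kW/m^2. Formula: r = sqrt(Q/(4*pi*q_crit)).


4*pi*q_crit = 220.34
Q/(4*pi*q_crit) = 189.27
r = sqrt(189.27) = 13.758 m

13.758 m


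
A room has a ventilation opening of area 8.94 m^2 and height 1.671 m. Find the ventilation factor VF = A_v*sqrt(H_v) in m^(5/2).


sqrt(H_v) = 1.2927
VF = 8.94 * 1.2927 = 11.556 m^(5/2)

11.556 m^(5/2)


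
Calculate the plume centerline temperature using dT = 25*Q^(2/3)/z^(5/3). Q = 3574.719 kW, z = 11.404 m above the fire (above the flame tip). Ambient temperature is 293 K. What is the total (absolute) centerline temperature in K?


Q^(2/3) = 233.79
z^(5/3) = 57.778
dT = 25 * 233.79 / 57.778 = 101.16 K
T = 293 + 101.16 = 394.16 K

394.16 K


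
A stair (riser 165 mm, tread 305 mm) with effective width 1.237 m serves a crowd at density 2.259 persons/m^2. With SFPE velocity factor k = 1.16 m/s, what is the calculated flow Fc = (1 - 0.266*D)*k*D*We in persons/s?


1 - 0.266*D = 1 - 0.266*2.259 = 0.39911
Fs = 0.39911 * 1.16 * 2.259 = 1.0458 persons/(s*m)
Fc = 1.0458 * 1.237 = 1.2937 persons/s

1.2937 persons/s


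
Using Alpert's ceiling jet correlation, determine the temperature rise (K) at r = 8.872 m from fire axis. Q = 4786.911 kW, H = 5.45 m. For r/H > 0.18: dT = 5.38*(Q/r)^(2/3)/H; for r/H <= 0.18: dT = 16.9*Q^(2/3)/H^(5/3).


r/H = 8.872 / 5.45 = 1.6279
r/H > 0.18, so dT = 5.38*(Q/r)^(2/3)/H
Q/r = 539.55
(Q/r)^(2/3) = 66.276
dT = 5.38 * 66.276 / 5.45 = 65.425 K

65.425 K


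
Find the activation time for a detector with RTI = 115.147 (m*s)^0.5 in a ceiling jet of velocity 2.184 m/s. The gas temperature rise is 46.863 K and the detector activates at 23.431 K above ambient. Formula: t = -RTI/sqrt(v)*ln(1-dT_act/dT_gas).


dT_act/dT_gas = 0.49999
ln(1 - 0.49999) = -0.69313
t = -115.147 / sqrt(2.184) * -0.69313 = 54.006 s

54.006 s


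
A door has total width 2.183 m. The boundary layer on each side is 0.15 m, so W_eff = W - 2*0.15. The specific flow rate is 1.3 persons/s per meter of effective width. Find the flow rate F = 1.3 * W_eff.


W_eff = 2.183 - 0.30 = 1.883 m
F = 1.3 * 1.883 = 2.4479 persons/s

2.4479 persons/s


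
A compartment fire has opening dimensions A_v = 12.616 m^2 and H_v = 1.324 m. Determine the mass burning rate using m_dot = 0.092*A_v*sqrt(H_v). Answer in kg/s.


sqrt(H_v) = 1.1507
m_dot = 0.092 * 12.616 * 1.1507 = 1.3355 kg/s

1.3355 kg/s


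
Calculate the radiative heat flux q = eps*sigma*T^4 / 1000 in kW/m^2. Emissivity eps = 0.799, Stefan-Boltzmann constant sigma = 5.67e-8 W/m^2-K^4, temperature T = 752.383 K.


T^4 = 3.2045e+11
q = 0.799 * 5.67e-8 * 3.2045e+11 / 1000 = 14.517 kW/m^2

14.517 kW/m^2


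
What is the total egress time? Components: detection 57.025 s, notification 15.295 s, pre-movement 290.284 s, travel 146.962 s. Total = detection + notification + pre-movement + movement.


Total = 57.025 + 15.295 + 290.284 + 146.962 = 509.566 s

509.566 s


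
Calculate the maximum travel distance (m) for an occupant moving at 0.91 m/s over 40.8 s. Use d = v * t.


d = 0.91 * 40.8 = 37.128 m

37.128 m


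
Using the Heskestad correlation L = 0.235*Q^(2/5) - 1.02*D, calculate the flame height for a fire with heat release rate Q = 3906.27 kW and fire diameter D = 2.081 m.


Q^(2/5) = 27.334
0.235 * Q^(2/5) = 6.4235
1.02 * D = 2.1226
L = 4.3009 m

4.3009 m


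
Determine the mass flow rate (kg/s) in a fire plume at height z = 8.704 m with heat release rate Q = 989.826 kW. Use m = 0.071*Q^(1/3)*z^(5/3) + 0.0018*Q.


Q^(1/3) = 9.9660
z^(5/3) = 36.830
First term = 0.071 * 9.9660 * 36.830 = 26.060
Second term = 0.0018 * 989.826 = 1.7817
m = 27.842 kg/s

27.842 kg/s


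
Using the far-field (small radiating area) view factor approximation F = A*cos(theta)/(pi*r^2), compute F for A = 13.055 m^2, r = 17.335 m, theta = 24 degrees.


cos(24 deg) = 0.91355
pi*r^2 = 944.06
F = 13.055 * 0.91355 / 944.06 = 0.012633

0.012633


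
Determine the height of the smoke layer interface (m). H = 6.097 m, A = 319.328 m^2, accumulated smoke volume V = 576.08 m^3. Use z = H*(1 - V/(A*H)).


V/(A*H) = 0.29589
1 - 0.29589 = 0.70411
z = 6.097 * 0.70411 = 4.2930 m

4.2930 m


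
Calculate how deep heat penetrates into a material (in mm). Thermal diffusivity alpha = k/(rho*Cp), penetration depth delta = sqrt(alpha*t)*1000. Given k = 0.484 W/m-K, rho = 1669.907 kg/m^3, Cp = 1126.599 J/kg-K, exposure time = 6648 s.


alpha = 0.484 / (1669.907 * 1126.599) = 2.5727e-07 m^2/s
alpha * t = 0.0017103
delta = sqrt(0.0017103) * 1000 = 41.356 mm

41.356 mm


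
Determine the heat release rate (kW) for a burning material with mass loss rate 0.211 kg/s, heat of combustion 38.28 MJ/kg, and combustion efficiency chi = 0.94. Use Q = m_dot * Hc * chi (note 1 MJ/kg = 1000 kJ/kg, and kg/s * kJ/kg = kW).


Hc = 38.28 MJ/kg = 38.28 * 1000 kJ/kg = 38280 kJ/kg
Q = 0.211 kg/s * 38280 kJ/kg * 0.94 = 7592.5 kW

7592.5 kW


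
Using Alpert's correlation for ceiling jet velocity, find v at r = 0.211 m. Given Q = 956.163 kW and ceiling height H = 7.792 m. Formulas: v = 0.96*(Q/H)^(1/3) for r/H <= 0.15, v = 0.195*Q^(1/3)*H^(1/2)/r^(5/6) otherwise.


r/H = 0.211 / 7.792 = 0.027079
r/H <= 0.15, so v = 0.96*(Q/H)^(1/3)
Q/H = 122.71
(Q/H)^(1/3) = 4.9693
v = 0.96 * 4.9693 = 4.7705 m/s

4.7705 m/s


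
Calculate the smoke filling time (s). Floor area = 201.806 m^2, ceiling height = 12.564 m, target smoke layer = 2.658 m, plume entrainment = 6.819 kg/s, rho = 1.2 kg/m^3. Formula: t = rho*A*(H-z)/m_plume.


H - z = 9.906 m
t = 1.2 * 201.806 * 9.906 / 6.819 = 351.80 s

351.80 s


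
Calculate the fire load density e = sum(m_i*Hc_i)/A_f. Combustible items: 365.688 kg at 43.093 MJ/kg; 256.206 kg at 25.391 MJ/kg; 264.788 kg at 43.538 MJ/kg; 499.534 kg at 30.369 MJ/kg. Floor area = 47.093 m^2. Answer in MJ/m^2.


Total energy = 365.688*43.093 + 256.206*25.391 + 264.788*43.538 + 499.534*30.369
= 15758.59 + 6505.327 + 11528.34 + 15170.35
= 48962.61 MJ
e = 48962.61 / 47.093 = 1039.7 MJ/m^2

1039.7 MJ/m^2


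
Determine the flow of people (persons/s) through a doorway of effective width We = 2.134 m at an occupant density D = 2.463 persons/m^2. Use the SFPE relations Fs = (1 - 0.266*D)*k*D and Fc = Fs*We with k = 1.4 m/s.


1 - 0.266*D = 1 - 0.266*2.463 = 0.34484
Fs = 0.34484 * 1.4 * 2.463 = 1.1891 persons/(s*m)
Fc = 1.1891 * 2.134 = 2.5375 persons/s

2.5375 persons/s


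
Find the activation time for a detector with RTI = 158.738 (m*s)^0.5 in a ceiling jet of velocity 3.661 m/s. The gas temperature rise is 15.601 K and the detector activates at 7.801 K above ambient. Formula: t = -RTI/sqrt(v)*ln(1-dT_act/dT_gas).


dT_act/dT_gas = 0.50003
ln(1 - 0.50003) = -0.69321
t = -158.738 / sqrt(3.661) * -0.69321 = 57.510 s

57.510 s


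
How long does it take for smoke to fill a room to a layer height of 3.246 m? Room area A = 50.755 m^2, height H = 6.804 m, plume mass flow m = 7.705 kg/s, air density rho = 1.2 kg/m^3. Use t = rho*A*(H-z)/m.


H - z = 3.558 m
t = 1.2 * 50.755 * 3.558 / 7.705 = 28.125 s

28.125 s


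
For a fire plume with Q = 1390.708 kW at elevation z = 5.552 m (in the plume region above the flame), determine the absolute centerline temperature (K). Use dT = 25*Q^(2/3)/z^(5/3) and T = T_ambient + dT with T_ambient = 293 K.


Q^(2/3) = 124.59
z^(5/3) = 17.408
dT = 25 * 124.59 / 17.408 = 178.93 K
T = 293 + 178.93 = 471.93 K

471.93 K


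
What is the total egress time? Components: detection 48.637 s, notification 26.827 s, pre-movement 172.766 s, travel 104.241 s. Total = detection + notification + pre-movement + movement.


Total = 48.637 + 26.827 + 172.766 + 104.241 = 352.471 s

352.471 s


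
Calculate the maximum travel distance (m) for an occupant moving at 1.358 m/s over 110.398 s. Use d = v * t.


d = 1.358 * 110.398 = 149.92 m

149.92 m


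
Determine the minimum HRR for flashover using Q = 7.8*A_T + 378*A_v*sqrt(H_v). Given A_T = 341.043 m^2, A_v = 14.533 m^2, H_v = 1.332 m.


7.8*A_T = 2660.1
sqrt(H_v) = 1.1541
378*A_v*sqrt(H_v) = 6340.1
Q = 2660.1 + 6340.1 = 9000.3 kW

9000.3 kW


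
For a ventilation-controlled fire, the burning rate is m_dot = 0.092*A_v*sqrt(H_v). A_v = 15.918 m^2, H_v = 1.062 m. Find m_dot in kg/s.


sqrt(H_v) = 1.0305
m_dot = 0.092 * 15.918 * 1.0305 = 1.5092 kg/s

1.5092 kg/s


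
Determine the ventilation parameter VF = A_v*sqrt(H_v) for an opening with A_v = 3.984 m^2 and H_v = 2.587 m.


sqrt(H_v) = 1.6084
VF = 3.984 * 1.6084 = 6.4079 m^(5/2)

6.4079 m^(5/2)


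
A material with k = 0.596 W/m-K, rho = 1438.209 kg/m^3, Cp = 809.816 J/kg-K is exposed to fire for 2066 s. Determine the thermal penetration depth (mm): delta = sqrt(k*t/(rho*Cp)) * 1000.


alpha = 0.596 / (1438.209 * 809.816) = 5.1173e-07 m^2/s
alpha * t = 0.0010572
delta = sqrt(0.0010572) * 1000 = 32.515 mm

32.515 mm


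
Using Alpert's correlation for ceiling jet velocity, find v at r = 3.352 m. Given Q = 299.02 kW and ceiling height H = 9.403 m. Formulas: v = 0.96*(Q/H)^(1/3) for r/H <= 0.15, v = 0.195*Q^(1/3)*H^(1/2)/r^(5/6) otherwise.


r/H = 3.352 / 9.403 = 0.35648
r/H > 0.15, so v = 0.195*Q^(1/3)*H^(1/2)/r^(5/6)
Q^(1/3) = 6.6870
H^(1/2) = 3.0664
r^(5/6) = 2.7400
v = 0.195 * 6.6870 * 3.0664 / 2.7400 = 1.4593 m/s

1.4593 m/s


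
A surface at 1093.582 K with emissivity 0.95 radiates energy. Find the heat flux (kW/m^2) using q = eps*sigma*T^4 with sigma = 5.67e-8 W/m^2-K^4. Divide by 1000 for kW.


T^4 = 1.4302e+12
q = 0.95 * 5.67e-8 * 1.4302e+12 / 1000 = 77.039 kW/m^2

77.039 kW/m^2


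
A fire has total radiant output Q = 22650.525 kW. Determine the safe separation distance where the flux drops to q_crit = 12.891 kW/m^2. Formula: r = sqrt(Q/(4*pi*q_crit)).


4*pi*q_crit = 161.99
Q/(4*pi*q_crit) = 139.82
r = sqrt(139.82) = 11.825 m

11.825 m


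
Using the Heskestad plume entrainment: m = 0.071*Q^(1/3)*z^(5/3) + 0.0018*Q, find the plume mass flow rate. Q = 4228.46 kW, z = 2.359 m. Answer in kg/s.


Q^(1/3) = 16.171
z^(5/3) = 4.1804
First term = 0.071 * 16.171 * 4.1804 = 4.7995
Second term = 0.0018 * 4228.46 = 7.6112
m = 12.411 kg/s

12.411 kg/s


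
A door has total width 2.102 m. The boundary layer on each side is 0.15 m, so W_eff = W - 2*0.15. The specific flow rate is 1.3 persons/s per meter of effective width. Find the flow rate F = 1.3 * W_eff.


W_eff = 2.102 - 0.30 = 1.802 m
F = 1.3 * 1.802 = 2.3426 persons/s

2.3426 persons/s


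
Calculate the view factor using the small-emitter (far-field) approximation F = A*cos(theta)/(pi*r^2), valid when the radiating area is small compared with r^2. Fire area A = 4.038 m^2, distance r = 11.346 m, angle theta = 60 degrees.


cos(60 deg) = 0.5
pi*r^2 = 404.42
F = 4.038 * 0.5 / 404.42 = 0.0049923

0.0049923


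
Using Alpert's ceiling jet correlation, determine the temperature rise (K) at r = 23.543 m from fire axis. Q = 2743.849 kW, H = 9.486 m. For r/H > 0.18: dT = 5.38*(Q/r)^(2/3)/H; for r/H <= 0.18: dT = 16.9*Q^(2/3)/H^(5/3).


r/H = 23.543 / 9.486 = 2.4819
r/H > 0.18, so dT = 5.38*(Q/r)^(2/3)/H
Q/r = 116.55
(Q/r)^(2/3) = 23.860
dT = 5.38 * 23.860 / 9.486 = 13.532 K

13.532 K


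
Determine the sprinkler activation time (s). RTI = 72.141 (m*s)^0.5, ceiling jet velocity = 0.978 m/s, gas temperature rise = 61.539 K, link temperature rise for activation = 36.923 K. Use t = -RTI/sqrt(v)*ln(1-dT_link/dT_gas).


dT_link/dT_gas = 0.59999
ln(1 - 0.59999) = -0.91627
t = -72.141 / sqrt(0.978) * -0.91627 = 66.840 s

66.840 s


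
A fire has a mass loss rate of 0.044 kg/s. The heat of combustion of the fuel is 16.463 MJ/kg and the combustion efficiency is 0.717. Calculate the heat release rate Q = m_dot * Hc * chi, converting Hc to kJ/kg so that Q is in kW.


Hc = 16.463 MJ/kg = 16.463 * 1000 kJ/kg = 16463 kJ/kg
Q = 0.044 kg/s * 16463 kJ/kg * 0.717 = 519.37 kW

519.37 kW


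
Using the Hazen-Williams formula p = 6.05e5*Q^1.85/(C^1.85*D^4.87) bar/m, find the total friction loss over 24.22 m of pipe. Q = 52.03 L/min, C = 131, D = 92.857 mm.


Q^1.85 = 1496.5
C^1.85 = 8259.5
D^4.87 = 3.8305e+09
p/m = 2.8616e-05 bar/m
p_total = 2.8616e-05 * 24.22 = 0.00069309 bar

0.00069309 bar


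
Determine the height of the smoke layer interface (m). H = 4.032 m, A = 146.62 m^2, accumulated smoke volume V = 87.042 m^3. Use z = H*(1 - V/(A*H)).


V/(A*H) = 0.14724
1 - 0.14724 = 0.85276
z = 4.032 * 0.85276 = 3.4383 m

3.4383 m


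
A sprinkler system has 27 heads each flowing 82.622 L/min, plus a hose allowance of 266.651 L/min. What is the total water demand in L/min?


Sprinkler demand = 27 * 82.622 = 2230.794 L/min
Total = 2230.794 + 266.651 = 2497.445 L/min

2497.445 L/min


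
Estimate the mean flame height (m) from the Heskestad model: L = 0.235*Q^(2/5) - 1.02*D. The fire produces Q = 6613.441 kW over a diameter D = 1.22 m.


Q^(2/5) = 33.742
0.235 * Q^(2/5) = 7.9294
1.02 * D = 1.2444
L = 6.6850 m

6.6850 m


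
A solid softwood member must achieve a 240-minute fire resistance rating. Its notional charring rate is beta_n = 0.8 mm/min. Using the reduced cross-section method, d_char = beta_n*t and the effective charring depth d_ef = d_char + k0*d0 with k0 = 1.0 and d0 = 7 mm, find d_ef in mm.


d_char = 0.8 * 240 = 192 mm
d_ef = 192 + 1.0*7 = 199 mm

199 mm


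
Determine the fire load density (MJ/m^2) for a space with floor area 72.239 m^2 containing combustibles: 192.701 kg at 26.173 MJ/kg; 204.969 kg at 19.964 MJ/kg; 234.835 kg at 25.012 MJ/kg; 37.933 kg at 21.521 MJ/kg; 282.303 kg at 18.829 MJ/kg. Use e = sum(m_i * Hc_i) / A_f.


Total energy = 192.701*26.173 + 204.969*19.964 + 234.835*25.012 + 37.933*21.521 + 282.303*18.829
= 5043.563 + 4092.001 + 5873.693 + 816.3561 + 5315.483
= 21141.10 MJ
e = 21141.10 / 72.239 = 292.65 MJ/m^2

292.65 MJ/m^2


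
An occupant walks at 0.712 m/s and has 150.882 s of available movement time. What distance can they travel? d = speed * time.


d = 0.712 * 150.882 = 107.43 m

107.43 m


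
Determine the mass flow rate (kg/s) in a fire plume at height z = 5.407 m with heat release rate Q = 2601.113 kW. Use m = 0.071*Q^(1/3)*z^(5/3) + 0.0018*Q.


Q^(1/3) = 13.753
z^(5/3) = 16.657
First term = 0.071 * 13.753 * 16.657 = 16.264
Second term = 0.0018 * 2601.113 = 4.6820
m = 20.946 kg/s

20.946 kg/s


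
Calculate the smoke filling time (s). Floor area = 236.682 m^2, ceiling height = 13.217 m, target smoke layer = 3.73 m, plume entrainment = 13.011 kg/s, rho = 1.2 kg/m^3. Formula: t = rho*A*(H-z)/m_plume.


H - z = 9.487 m
t = 1.2 * 236.682 * 9.487 / 13.011 = 207.09 s

207.09 s


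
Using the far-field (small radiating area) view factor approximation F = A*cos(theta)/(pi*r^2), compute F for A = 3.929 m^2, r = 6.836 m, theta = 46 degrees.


cos(46 deg) = 0.69466
pi*r^2 = 146.81
F = 3.929 * 0.69466 / 146.81 = 0.018591

0.018591


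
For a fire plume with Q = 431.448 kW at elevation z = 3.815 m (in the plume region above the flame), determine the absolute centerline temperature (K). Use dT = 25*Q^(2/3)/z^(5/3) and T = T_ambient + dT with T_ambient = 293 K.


Q^(2/3) = 57.098
z^(5/3) = 9.3145
dT = 25 * 57.098 / 9.3145 = 153.25 K
T = 293 + 153.25 = 446.25 K

446.25 K


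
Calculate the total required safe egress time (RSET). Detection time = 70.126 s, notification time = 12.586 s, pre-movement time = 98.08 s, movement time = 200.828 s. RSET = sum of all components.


Total = 70.126 + 12.586 + 98.08 + 200.828 = 381.62 s

381.62 s


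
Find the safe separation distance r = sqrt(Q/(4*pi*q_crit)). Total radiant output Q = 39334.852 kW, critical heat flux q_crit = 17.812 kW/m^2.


4*pi*q_crit = 223.83
Q/(4*pi*q_crit) = 175.73
r = sqrt(175.73) = 13.256 m

13.256 m


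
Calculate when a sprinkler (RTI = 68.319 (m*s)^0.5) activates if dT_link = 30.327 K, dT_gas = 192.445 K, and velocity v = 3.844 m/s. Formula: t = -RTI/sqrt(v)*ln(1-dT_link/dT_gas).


dT_link/dT_gas = 0.15759
ln(1 - 0.15759) = -0.17149
t = -68.319 / sqrt(3.844) * -0.17149 = 5.9756 s

5.9756 s


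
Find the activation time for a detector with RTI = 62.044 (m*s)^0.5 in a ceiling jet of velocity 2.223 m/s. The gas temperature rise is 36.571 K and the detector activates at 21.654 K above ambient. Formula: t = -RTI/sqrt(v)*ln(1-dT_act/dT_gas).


dT_act/dT_gas = 0.59211
ln(1 - 0.59211) = -0.89675
t = -62.044 / sqrt(2.223) * -0.89675 = 37.317 s

37.317 s


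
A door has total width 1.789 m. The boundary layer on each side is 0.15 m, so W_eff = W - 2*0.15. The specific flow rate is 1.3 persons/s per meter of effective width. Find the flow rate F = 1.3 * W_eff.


W_eff = 1.789 - 0.30 = 1.489 m
F = 1.3 * 1.489 = 1.9357 persons/s

1.9357 persons/s


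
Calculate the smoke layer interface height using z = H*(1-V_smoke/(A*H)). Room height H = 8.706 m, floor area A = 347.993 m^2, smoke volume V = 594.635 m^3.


V/(A*H) = 0.19627
1 - 0.19627 = 0.80373
z = 8.706 * 0.80373 = 6.9972 m

6.9972 m


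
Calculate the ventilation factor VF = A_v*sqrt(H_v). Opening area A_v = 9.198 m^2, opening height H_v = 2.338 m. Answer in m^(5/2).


sqrt(H_v) = 1.5291
VF = 9.198 * 1.5291 = 14.064 m^(5/2)

14.064 m^(5/2)


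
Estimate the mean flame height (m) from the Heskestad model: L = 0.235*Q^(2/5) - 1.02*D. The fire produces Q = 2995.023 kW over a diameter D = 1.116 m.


Q^(2/5) = 24.579
0.235 * Q^(2/5) = 5.7760
1.02 * D = 1.1383
L = 4.6377 m

4.6377 m


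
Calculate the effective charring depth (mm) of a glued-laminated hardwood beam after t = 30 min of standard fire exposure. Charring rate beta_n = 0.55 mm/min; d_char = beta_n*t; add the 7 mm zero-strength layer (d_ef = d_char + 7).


d_char = 0.55 * 30 = 16.5 mm
d_ef = 16.5 + 1.0*7 = 23.5 mm

23.5 mm


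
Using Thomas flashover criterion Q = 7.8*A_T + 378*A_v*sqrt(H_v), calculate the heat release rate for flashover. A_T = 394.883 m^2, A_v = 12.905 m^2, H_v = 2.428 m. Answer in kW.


7.8*A_T = 3080.1
sqrt(H_v) = 1.5582
378*A_v*sqrt(H_v) = 7601.1
Q = 3080.1 + 7601.1 = 10681 kW

10681 kW


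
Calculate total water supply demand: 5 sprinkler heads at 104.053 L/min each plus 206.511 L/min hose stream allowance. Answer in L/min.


Sprinkler demand = 5 * 104.053 = 520.265 L/min
Total = 520.265 + 206.511 = 726.776 L/min

726.776 L/min


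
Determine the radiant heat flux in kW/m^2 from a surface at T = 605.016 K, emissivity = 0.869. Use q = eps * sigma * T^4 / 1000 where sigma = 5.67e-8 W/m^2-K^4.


T^4 = 1.3399e+11
q = 0.869 * 5.67e-8 * 1.3399e+11 / 1000 = 6.6019 kW/m^2

6.6019 kW/m^2


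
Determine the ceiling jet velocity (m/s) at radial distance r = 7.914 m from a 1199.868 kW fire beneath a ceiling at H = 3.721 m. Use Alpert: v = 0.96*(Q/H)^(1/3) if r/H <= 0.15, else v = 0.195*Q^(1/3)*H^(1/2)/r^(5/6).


r/H = 7.914 / 3.721 = 2.1268
r/H > 0.15, so v = 0.195*Q^(1/3)*H^(1/2)/r^(5/6)
Q^(1/3) = 10.626
H^(1/2) = 1.9290
r^(5/6) = 5.6061
v = 0.195 * 10.626 * 1.9290 / 5.6061 = 0.71298 m/s

0.71298 m/s


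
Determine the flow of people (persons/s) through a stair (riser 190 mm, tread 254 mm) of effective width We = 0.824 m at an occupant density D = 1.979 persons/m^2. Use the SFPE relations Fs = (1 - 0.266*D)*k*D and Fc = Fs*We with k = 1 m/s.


1 - 0.266*D = 1 - 0.266*1.979 = 0.47359
Fs = 0.47359 * 1 * 1.979 = 0.93723 persons/(s*m)
Fc = 0.93723 * 0.824 = 0.77227 persons/s

0.77227 persons/s


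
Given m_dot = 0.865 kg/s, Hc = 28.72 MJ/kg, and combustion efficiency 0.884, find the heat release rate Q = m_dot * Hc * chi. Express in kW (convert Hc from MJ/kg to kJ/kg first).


Hc = 28.72 MJ/kg = 28.72 * 1000 kJ/kg = 28720 kJ/kg
Q = 0.865 kg/s * 28720 kJ/kg * 0.884 = 21961 kW

21961 kW


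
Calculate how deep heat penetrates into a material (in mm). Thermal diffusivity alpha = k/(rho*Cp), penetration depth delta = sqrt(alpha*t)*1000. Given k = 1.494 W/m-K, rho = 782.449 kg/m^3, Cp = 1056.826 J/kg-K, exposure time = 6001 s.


alpha = 1.494 / (782.449 * 1056.826) = 1.8067e-06 m^2/s
alpha * t = 0.010842
delta = sqrt(0.010842) * 1000 = 104.13 mm

104.13 mm


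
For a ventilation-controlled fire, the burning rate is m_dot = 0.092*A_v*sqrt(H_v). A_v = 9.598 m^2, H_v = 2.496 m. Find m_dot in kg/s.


sqrt(H_v) = 1.5799
m_dot = 0.092 * 9.598 * 1.5799 = 1.3951 kg/s

1.3951 kg/s


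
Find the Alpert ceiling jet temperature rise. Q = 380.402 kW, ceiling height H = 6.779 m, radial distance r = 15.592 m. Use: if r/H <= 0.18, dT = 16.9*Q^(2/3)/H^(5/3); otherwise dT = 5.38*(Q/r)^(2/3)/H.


r/H = 15.592 / 6.779 = 2.3000
r/H > 0.18, so dT = 5.38*(Q/r)^(2/3)/H
Q/r = 24.397
(Q/r)^(2/3) = 8.4119
dT = 5.38 * 8.4119 / 6.779 = 6.6759 K

6.6759 K


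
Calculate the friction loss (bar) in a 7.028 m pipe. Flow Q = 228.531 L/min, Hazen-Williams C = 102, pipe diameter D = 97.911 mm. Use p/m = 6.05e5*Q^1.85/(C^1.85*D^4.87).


Q^1.85 = 23123
C^1.85 = 5198.9
D^4.87 = 4.9585e+09
p/m = 0.00054268 bar/m
p_total = 0.00054268 * 7.028 = 0.0038140 bar

0.0038140 bar


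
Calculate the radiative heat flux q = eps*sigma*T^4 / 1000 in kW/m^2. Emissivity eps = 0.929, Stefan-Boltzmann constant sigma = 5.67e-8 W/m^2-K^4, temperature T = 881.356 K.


T^4 = 6.0340e+11
q = 0.929 * 5.67e-8 * 6.0340e+11 / 1000 = 31.784 kW/m^2

31.784 kW/m^2


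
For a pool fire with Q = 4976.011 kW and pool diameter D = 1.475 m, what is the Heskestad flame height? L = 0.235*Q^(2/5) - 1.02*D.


Q^(2/5) = 30.113
0.235 * Q^(2/5) = 7.0765
1.02 * D = 1.5045
L = 5.5720 m

5.5720 m


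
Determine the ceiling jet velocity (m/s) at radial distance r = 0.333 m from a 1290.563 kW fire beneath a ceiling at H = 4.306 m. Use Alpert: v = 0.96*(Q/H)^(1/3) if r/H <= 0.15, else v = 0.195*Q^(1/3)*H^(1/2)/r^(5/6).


r/H = 0.333 / 4.306 = 0.077334
r/H <= 0.15, so v = 0.96*(Q/H)^(1/3)
Q/H = 299.71
(Q/H)^(1/3) = 6.6922
v = 0.96 * 6.6922 = 6.4245 m/s

6.4245 m/s


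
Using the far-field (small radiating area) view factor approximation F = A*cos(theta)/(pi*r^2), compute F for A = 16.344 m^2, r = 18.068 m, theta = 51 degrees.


cos(51 deg) = 0.62932
pi*r^2 = 1025.6
F = 16.344 * 0.62932 / 1025.6 = 0.010029

0.010029


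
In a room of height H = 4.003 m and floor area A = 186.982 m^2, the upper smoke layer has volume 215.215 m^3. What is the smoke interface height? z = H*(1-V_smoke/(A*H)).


V/(A*H) = 0.28753
1 - 0.28753 = 0.71247
z = 4.003 * 0.71247 = 2.8520 m

2.8520 m


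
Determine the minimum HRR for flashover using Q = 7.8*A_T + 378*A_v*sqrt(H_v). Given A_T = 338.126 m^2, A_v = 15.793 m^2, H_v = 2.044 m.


7.8*A_T = 2637.4
sqrt(H_v) = 1.4297
378*A_v*sqrt(H_v) = 8534.9
Q = 2637.4 + 8534.9 = 11172 kW

11172 kW


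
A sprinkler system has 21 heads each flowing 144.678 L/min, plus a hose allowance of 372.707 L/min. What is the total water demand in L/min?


Sprinkler demand = 21 * 144.678 = 3038.238 L/min
Total = 3038.238 + 372.707 = 3410.945 L/min

3410.945 L/min


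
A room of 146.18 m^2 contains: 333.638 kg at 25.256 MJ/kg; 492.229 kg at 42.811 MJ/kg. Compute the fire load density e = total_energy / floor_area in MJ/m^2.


Total energy = 333.638*25.256 + 492.229*42.811
= 8426.361 + 21072.82
= 29499.18 MJ
e = 29499.18 / 146.18 = 201.80 MJ/m^2

201.80 MJ/m^2


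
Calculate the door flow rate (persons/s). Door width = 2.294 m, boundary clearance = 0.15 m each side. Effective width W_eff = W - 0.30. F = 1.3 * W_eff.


W_eff = 2.294 - 0.30 = 1.994 m
F = 1.3 * 1.994 = 2.5922 persons/s

2.5922 persons/s


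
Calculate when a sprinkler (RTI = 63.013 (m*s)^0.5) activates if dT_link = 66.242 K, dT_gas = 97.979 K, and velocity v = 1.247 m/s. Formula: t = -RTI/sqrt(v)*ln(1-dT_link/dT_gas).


dT_link/dT_gas = 0.67608
ln(1 - 0.67608) = -1.1273
t = -63.013 / sqrt(1.247) * -1.1273 = 63.610 s

63.610 s


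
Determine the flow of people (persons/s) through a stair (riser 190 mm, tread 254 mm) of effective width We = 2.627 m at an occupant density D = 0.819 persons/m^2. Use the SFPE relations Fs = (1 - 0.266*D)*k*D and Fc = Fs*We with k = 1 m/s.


1 - 0.266*D = 1 - 0.266*0.819 = 0.78215
Fs = 0.78215 * 1 * 0.819 = 0.64058 persons/(s*m)
Fc = 0.64058 * 2.627 = 1.6828 persons/s

1.6828 persons/s


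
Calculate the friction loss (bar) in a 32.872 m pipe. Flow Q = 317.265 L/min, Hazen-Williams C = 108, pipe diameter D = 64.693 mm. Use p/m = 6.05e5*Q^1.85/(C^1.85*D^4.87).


Q^1.85 = 42426
C^1.85 = 5778.8
D^4.87 = 6.5898e+08
p/m = 0.0067403 bar/m
p_total = 0.0067403 * 32.872 = 0.22157 bar

0.22157 bar


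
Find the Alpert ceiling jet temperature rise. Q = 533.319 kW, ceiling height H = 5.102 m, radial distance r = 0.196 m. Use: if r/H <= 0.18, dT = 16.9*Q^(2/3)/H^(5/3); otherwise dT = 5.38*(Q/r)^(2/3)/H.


r/H = 0.196 / 5.102 = 0.038416
r/H <= 0.18, so dT = 16.9*Q^(2/3)/H^(5/3)
Q^(2/3) = 65.764
H^(5/3) = 15.121
dT = 16.9 * 65.764 / 15.121 = 73.504 K

73.504 K


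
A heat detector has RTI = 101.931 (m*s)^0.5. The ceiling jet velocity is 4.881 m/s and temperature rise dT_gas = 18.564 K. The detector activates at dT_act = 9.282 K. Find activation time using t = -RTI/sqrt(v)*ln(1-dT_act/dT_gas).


dT_act/dT_gas = 0.5
ln(1 - 0.5) = -0.69315
t = -101.931 / sqrt(4.881) * -0.69315 = 31.980 s

31.980 s


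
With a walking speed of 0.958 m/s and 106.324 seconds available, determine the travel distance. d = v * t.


d = 0.958 * 106.324 = 101.86 m

101.86 m


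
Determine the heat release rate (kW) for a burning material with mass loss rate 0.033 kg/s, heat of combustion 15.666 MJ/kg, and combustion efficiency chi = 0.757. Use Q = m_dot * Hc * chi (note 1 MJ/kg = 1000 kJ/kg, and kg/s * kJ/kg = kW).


Hc = 15.666 MJ/kg = 15.666 * 1000 kJ/kg = 15666 kJ/kg
Q = 0.033 kg/s * 15666 kJ/kg * 0.757 = 391.35 kW

391.35 kW


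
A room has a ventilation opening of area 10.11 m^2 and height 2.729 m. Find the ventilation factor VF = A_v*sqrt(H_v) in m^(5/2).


sqrt(H_v) = 1.6520
VF = 10.11 * 1.6520 = 16.701 m^(5/2)

16.701 m^(5/2)


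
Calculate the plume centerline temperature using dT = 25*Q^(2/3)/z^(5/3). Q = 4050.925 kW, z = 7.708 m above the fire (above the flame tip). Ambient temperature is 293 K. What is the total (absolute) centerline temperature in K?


Q^(2/3) = 254.12
z^(5/3) = 30.077
dT = 25 * 254.12 / 30.077 = 211.22 K
T = 293 + 211.22 = 504.22 K

504.22 K


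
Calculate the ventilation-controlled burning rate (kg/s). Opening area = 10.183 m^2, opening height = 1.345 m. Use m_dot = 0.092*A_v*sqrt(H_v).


sqrt(H_v) = 1.1597
m_dot = 0.092 * 10.183 * 1.1597 = 1.0865 kg/s

1.0865 kg/s


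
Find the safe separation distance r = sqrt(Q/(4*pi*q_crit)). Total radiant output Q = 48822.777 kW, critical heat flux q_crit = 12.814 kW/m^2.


4*pi*q_crit = 161.03
Q/(4*pi*q_crit) = 303.20
r = sqrt(303.20) = 17.413 m

17.413 m


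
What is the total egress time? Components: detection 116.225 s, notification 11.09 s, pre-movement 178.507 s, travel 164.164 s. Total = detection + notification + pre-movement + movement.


Total = 116.225 + 11.09 + 178.507 + 164.164 = 469.986 s

469.986 s


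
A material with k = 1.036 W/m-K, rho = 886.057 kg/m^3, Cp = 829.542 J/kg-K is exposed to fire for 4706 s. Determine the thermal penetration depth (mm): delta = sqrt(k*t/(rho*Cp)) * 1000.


alpha = 1.036 / (886.057 * 829.542) = 1.4095e-06 m^2/s
alpha * t = 0.0066330
delta = sqrt(0.0066330) * 1000 = 81.443 mm

81.443 mm


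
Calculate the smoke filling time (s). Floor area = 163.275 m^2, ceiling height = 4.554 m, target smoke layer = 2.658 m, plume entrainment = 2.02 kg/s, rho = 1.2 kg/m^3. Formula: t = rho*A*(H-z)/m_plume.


H - z = 1.896 m
t = 1.2 * 163.275 * 1.896 / 2.02 = 183.90 s

183.90 s


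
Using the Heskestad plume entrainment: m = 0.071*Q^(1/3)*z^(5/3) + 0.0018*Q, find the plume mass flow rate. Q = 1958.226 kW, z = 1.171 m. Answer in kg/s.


Q^(1/3) = 12.511
z^(5/3) = 1.3010
First term = 0.071 * 12.511 * 1.3010 = 1.1556
Second term = 0.0018 * 1958.226 = 3.5248
m = 4.6804 kg/s

4.6804 kg/s


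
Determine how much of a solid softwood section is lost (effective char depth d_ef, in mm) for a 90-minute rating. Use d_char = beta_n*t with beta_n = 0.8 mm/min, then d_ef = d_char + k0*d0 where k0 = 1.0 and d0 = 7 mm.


d_char = 0.8 * 90 = 72 mm
d_ef = 72 + 1.0*7 = 79 mm

79 mm


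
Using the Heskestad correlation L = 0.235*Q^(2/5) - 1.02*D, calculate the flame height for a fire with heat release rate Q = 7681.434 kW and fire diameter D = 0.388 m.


Q^(2/5) = 35.824
0.235 * Q^(2/5) = 8.4187
1.02 * D = 0.39576
L = 8.0229 m

8.0229 m


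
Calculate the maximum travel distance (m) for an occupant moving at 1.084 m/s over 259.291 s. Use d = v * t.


d = 1.084 * 259.291 = 281.07 m

281.07 m


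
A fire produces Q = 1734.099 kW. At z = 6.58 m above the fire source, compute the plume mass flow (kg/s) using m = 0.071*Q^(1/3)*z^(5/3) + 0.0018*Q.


Q^(1/3) = 12.014
z^(5/3) = 23.105
First term = 0.071 * 12.014 * 23.105 = 19.709
Second term = 0.0018 * 1734.099 = 3.1214
m = 22.830 kg/s

22.830 kg/s


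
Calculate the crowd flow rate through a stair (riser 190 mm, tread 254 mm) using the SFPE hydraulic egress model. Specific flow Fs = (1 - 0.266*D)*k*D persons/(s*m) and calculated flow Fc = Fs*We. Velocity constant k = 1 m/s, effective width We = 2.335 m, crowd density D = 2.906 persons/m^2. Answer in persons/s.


1 - 0.266*D = 1 - 0.266*2.906 = 0.22700
Fs = 0.22700 * 1 * 2.906 = 0.65967 persons/(s*m)
Fc = 0.65967 * 2.335 = 1.5403 persons/s

1.5403 persons/s


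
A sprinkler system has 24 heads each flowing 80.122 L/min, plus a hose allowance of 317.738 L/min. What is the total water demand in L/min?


Sprinkler demand = 24 * 80.122 = 1922.928 L/min
Total = 1922.928 + 317.738 = 2240.666 L/min

2240.666 L/min


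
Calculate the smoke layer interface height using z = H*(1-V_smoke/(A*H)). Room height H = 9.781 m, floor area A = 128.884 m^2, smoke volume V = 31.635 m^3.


V/(A*H) = 0.025095
1 - 0.025095 = 0.97491
z = 9.781 * 0.97491 = 9.5355 m

9.5355 m


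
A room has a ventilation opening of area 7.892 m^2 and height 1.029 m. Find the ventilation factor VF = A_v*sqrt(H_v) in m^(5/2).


sqrt(H_v) = 1.0144
VF = 7.892 * 1.0144 = 8.0056 m^(5/2)

8.0056 m^(5/2)


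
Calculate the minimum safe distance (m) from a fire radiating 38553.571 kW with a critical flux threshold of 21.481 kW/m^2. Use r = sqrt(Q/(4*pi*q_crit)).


4*pi*q_crit = 269.94
Q/(4*pi*q_crit) = 142.82
r = sqrt(142.82) = 11.951 m

11.951 m


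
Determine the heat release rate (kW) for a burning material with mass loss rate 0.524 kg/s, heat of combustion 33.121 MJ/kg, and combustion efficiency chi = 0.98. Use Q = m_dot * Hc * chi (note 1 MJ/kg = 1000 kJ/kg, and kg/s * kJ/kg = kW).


Hc = 33.121 MJ/kg = 33.121 * 1000 kJ/kg = 33121 kJ/kg
Q = 0.524 kg/s * 33121 kJ/kg * 0.98 = 17008 kW

17008 kW


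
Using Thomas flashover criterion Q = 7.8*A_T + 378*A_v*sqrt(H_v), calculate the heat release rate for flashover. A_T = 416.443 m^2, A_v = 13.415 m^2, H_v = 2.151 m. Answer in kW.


7.8*A_T = 3248.3
sqrt(H_v) = 1.4666
378*A_v*sqrt(H_v) = 7437.1
Q = 3248.3 + 7437.1 = 10685 kW

10685 kW


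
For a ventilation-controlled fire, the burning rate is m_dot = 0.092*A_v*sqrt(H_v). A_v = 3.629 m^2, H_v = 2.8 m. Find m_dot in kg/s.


sqrt(H_v) = 1.6733
m_dot = 0.092 * 3.629 * 1.6733 = 0.55867 kg/s

0.55867 kg/s


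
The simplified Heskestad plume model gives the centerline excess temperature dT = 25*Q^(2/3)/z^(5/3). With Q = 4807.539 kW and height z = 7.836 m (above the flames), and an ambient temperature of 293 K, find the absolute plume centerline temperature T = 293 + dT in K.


Q^(2/3) = 284.85
z^(5/3) = 30.914
dT = 25 * 284.85 / 30.914 = 230.36 K
T = 293 + 230.36 = 523.36 K

523.36 K


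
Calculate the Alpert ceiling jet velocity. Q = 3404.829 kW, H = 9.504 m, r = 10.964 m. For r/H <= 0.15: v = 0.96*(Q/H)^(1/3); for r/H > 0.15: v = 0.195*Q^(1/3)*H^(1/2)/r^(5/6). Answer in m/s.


r/H = 10.964 / 9.504 = 1.1536
r/H > 0.15, so v = 0.195*Q^(1/3)*H^(1/2)/r^(5/6)
Q^(1/3) = 15.044
H^(1/2) = 3.0829
r^(5/6) = 7.3560
v = 0.195 * 15.044 * 3.0829 / 7.3560 = 1.2295 m/s

1.2295 m/s


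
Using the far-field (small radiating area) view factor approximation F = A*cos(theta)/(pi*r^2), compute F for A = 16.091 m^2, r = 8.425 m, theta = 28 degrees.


cos(28 deg) = 0.88295
pi*r^2 = 222.99
F = 16.091 * 0.88295 / 222.99 = 0.063713

0.063713


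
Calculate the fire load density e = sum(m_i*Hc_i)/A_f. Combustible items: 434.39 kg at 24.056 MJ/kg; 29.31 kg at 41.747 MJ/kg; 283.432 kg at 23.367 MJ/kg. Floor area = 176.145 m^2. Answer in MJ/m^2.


Total energy = 434.39*24.056 + 29.31*41.747 + 283.432*23.367
= 10449.69 + 1223.605 + 6622.956
= 18296.25 MJ
e = 18296.25 / 176.145 = 103.87 MJ/m^2

103.87 MJ/m^2


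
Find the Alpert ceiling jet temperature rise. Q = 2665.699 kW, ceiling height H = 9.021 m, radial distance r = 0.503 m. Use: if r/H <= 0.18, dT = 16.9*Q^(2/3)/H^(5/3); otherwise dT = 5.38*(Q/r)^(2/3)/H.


r/H = 0.503 / 9.021 = 0.055759
r/H <= 0.18, so dT = 16.9*Q^(2/3)/H^(5/3)
Q^(2/3) = 192.25
H^(5/3) = 39.092
dT = 16.9 * 192.25 / 39.092 = 83.113 K

83.113 K


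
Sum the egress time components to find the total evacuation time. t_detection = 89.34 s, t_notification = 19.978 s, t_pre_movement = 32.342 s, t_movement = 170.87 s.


Total = 89.34 + 19.978 + 32.342 + 170.87 = 312.53 s

312.53 s
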